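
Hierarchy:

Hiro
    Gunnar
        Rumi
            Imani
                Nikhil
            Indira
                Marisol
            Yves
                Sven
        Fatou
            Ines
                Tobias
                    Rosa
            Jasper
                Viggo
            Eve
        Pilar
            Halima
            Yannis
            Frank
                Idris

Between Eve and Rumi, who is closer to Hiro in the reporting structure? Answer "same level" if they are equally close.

Eve is 3 levels below Hiro; Rumi is 2. Rumi is higher.

Rumi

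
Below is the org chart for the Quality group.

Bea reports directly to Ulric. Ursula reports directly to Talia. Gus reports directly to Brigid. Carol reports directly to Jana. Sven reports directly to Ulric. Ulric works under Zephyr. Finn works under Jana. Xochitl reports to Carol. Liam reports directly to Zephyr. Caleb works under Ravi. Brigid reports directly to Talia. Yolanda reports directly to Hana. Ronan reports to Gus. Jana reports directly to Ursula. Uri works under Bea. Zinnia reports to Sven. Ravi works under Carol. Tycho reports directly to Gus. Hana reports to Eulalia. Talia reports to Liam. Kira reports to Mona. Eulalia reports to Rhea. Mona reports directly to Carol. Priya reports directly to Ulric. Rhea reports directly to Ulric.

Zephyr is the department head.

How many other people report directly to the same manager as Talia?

Talia reports to Liam, and Liam has no other direct reports. Talia has 0 peers.

0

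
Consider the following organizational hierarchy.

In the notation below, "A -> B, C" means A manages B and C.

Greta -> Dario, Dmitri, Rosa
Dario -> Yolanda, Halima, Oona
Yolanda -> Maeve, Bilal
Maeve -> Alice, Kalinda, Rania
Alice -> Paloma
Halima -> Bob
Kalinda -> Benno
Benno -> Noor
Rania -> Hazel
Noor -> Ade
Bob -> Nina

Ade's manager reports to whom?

Ade reports to Noor, and Noor reports to Benno. So Ade's skip-level manager is Benno.

Benno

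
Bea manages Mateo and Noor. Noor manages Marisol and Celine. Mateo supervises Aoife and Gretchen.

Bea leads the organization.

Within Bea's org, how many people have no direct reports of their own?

4

The people in Bea's organization with no one reporting to them are Celine, Marisol, Gretchen, Aoife. That is 4.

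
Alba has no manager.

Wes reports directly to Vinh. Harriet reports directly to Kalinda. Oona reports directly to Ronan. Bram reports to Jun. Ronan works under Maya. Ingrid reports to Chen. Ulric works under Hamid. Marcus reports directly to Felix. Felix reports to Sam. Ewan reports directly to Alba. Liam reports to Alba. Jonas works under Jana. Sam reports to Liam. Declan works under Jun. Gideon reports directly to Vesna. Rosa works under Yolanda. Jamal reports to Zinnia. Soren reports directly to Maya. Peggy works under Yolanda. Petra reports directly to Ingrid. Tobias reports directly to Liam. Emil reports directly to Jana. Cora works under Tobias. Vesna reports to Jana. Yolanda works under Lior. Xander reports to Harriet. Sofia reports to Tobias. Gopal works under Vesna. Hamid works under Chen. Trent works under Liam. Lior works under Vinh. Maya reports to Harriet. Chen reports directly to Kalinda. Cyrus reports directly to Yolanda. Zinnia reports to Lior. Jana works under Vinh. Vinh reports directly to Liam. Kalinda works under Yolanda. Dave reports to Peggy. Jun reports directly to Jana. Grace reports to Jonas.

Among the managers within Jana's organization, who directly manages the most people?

Jana

Direct-report counts within Jana's organization: Jana has 4; Jonas has 1; Vesna has 2; Jun has 2. The largest is 4, held by Jana.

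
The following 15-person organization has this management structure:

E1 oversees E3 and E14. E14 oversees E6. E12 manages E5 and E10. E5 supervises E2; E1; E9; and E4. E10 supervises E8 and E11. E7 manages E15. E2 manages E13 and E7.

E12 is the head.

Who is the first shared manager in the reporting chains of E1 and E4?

E5

E1's chain of managers is E5, E12. E4's chain of managers is E5, E12. The first manager that appears in both chains is E5.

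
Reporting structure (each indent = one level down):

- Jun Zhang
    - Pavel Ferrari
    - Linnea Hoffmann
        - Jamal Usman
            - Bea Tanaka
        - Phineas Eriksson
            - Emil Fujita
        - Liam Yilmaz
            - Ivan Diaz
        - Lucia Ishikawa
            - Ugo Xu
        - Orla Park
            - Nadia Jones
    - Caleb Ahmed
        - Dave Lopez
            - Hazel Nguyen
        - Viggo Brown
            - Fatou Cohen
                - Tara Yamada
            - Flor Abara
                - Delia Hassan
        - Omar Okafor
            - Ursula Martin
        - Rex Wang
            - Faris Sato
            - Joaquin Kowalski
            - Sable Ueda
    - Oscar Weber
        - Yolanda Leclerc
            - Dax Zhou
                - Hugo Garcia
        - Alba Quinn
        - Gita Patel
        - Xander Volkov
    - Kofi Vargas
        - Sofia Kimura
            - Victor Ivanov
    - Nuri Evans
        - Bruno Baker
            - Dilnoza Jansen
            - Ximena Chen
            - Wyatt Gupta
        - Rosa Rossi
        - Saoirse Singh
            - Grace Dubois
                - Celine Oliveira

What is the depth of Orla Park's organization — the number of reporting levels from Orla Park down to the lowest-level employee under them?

1

The longest chain under Orla Park runs Orla Park → Nadia Jones, which is 1 level below Orla Park.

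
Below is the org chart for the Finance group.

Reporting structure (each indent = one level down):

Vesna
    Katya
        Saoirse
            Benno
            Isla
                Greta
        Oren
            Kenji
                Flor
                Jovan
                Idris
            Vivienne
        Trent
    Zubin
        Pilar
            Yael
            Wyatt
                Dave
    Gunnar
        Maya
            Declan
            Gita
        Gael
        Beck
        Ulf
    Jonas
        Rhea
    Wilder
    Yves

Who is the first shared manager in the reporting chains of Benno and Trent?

Benno's chain of managers is Saoirse, Katya, Vesna. Trent's chain of managers is Katya, Vesna. The first manager that appears in both chains is Katya.

Katya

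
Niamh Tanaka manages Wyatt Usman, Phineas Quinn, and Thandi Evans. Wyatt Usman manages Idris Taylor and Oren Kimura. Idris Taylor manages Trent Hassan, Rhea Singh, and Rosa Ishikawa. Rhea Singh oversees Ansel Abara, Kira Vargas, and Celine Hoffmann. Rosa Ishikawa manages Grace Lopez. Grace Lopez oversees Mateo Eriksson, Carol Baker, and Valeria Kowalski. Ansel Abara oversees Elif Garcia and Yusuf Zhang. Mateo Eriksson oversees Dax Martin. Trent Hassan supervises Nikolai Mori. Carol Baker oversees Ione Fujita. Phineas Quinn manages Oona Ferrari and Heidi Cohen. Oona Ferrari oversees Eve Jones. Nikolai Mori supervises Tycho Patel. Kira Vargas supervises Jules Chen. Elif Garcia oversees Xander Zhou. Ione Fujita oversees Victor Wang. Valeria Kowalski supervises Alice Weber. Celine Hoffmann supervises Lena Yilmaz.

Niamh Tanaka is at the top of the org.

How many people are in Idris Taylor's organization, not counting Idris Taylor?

Idris Taylor directly manages Rhea Singh, Rosa Ishikawa, Trent Hassan. Under Rhea Singh: Celine Hoffmann, Lena Yilmaz, Kira Vargas, Jules Chen, Ansel Abara, Yusuf Zhang, Elif Garcia, Xander Zhou (8). Under Rosa Ishikawa: Grace Lopez, Valeria Kowalski, Alice Weber, Carol Baker, Ione Fujita, Victor Wang, Mateo Eriksson, Dax Martin (8). Under Trent Hassan: Nikolai Mori, Tycho Patel (2). So Idris Taylor's organization is 3 direct reports plus everyone under them: 9 + 9 + 3 = 21.

21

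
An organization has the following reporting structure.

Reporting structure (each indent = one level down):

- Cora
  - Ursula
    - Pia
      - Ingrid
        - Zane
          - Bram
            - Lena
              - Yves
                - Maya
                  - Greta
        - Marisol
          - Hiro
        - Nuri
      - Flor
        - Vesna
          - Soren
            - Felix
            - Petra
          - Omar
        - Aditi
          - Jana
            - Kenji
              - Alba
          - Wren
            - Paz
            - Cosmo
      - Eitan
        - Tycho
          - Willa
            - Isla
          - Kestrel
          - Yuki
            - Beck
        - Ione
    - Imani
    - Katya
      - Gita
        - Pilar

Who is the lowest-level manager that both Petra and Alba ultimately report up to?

Flor

Petra's chain of managers is Soren, Vesna, Flor, Pia, Ursula, Cora. Alba's chain of managers is Kenji, Jana, Aditi, Flor, Pia, Ursula, Cora. The first manager that appears in both chains is Flor.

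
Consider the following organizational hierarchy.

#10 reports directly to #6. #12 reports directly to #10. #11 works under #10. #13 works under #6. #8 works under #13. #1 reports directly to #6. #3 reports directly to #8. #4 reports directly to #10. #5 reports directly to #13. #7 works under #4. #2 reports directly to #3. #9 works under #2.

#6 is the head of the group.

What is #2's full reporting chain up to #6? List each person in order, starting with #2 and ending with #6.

#2 -> #3 -> #8 -> #13 -> #6

#2 reports to #3. #3 reports to #8. #8 reports to #13. #13 reports to #6. #6 is at the top.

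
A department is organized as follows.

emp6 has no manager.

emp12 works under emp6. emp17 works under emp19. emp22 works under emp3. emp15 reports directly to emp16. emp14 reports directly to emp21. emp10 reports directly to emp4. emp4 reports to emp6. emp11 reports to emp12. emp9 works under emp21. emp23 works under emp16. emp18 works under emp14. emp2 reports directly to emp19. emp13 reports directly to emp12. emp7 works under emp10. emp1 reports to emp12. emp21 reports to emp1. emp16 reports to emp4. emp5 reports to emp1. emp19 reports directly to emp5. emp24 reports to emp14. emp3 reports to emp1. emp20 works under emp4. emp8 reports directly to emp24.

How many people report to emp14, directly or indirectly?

emp14 directly manages emp18, emp24. emp18 has no reports. Under emp24: emp8 (1). So emp14's organization is 2 direct reports plus everyone under them: 1 + 2 = 3.

3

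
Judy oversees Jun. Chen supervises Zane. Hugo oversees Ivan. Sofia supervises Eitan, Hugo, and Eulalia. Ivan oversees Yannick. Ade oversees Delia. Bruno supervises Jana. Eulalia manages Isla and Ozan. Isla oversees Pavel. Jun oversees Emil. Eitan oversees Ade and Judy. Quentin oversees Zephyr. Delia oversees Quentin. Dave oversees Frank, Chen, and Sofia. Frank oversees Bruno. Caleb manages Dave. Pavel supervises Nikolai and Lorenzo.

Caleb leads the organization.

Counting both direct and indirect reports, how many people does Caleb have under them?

Caleb directly manages Dave. Under Dave: Chen, Zane, Frank, Bruno, Jana, Sofia, Hugo, Ivan, Yannick, Eulalia, Ozan, Isla, Pavel, Lorenzo, Nikolai, Eitan, Judy, Jun, Emil, Ade, Delia, Quentin, Zephyr (23). That's 24 in total.

24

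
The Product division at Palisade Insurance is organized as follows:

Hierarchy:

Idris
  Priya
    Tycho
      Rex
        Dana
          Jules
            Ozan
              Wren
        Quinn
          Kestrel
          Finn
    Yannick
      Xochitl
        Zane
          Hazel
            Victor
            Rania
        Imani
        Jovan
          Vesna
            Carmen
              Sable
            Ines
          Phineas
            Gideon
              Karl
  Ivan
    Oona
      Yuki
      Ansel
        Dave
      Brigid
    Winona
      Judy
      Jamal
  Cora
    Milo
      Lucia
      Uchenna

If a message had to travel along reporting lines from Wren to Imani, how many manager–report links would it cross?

9

Wren is 6 levels below Priya, and Imani is 3 levels below Priya (their lowest common manager). The shortest path runs up from Wren to Priya and back down to Imani: 6 + 3 = 9 links.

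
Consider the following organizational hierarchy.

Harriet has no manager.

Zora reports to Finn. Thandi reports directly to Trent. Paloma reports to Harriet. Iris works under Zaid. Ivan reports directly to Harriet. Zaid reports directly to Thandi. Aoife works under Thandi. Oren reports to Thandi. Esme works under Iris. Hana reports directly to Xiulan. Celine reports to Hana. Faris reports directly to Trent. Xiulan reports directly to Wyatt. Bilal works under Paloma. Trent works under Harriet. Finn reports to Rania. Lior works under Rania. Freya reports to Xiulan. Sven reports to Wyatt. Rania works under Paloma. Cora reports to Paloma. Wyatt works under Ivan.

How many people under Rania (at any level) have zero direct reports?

2

The people in Rania's organization with no one reporting to them are Lior, Zora. That is 2.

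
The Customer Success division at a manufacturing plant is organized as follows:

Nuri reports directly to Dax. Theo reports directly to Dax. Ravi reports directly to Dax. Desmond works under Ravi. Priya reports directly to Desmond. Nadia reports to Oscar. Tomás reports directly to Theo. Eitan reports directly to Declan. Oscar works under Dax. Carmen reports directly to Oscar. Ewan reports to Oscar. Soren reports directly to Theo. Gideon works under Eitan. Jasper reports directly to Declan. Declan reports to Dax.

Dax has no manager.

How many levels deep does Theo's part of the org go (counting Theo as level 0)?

1

The longest chain under Theo runs Theo → Tomás, which is 1 level below Theo.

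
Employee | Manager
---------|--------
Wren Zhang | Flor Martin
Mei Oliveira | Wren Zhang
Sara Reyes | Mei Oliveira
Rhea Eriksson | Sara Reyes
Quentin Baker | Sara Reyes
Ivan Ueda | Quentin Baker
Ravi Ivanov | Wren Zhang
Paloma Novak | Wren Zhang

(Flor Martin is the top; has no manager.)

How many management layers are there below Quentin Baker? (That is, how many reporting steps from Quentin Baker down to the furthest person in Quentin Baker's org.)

1

The longest chain under Quentin Baker runs Quentin Baker → Ivan Ueda, which is 1 level below Quentin Baker.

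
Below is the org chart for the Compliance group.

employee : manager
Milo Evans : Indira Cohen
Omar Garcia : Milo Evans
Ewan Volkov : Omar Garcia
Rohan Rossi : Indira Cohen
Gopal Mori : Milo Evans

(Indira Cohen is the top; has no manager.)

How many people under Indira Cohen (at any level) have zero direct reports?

The people in Indira Cohen's organization with no one reporting to them are Rohan Rossi, Gopal Mori, Ewan Volkov. That is 3.

3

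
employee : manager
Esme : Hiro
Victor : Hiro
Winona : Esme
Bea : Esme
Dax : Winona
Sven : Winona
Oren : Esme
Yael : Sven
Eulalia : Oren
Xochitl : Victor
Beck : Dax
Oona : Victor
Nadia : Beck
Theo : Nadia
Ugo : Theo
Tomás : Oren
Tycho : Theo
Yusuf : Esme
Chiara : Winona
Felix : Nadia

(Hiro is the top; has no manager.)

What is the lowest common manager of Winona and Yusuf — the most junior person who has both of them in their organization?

Esme

Winona's chain of managers is Esme, Hiro. Yusuf's chain of managers is Esme, Hiro. The first manager that appears in both chains is Esme.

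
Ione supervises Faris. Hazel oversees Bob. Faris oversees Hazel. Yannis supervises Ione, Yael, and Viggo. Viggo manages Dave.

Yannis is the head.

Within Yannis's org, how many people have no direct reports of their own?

The people in Yannis's organization with no one reporting to them are Dave, Yael, Bob. That is 3.

3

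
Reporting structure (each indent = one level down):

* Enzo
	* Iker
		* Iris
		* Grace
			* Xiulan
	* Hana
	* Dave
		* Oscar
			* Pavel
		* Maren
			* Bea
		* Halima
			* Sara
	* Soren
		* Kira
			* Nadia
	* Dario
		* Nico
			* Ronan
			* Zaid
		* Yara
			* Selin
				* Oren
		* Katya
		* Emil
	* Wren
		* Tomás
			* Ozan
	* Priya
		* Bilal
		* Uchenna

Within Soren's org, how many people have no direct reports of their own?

The only person in Soren's organization with no one reporting to them is Nadia. That is 1.

1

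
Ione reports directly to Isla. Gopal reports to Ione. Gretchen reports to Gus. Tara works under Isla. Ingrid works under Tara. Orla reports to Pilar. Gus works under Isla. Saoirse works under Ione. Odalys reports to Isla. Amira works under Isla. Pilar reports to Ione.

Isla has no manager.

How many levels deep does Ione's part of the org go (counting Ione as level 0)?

2

The longest chain under Ione runs Ione → Pilar → Orla, which is 2 levels below Ione.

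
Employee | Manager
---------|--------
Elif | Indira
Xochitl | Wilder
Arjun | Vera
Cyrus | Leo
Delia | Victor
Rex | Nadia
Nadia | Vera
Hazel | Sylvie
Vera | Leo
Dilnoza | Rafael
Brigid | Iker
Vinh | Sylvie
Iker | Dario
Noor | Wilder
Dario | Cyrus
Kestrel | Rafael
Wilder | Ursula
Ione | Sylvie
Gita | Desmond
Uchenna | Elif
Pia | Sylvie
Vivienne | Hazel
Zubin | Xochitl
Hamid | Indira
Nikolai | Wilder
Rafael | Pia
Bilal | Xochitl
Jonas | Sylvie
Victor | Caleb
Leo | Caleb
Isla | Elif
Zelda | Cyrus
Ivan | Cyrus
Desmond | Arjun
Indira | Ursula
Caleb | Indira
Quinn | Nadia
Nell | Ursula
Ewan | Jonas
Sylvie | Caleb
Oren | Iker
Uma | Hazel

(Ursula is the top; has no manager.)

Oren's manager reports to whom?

Dario

Oren reports to Iker, and Iker reports to Dario. So Oren's skip-level manager is Dario.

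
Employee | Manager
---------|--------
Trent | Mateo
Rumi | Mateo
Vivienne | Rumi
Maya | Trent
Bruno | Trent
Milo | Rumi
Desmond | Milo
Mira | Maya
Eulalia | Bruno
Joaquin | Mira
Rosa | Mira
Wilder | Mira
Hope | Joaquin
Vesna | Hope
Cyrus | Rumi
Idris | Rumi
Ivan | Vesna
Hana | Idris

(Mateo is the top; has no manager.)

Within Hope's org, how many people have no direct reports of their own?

1

The only person in Hope's organization with no one reporting to them is Ivan. That is 1.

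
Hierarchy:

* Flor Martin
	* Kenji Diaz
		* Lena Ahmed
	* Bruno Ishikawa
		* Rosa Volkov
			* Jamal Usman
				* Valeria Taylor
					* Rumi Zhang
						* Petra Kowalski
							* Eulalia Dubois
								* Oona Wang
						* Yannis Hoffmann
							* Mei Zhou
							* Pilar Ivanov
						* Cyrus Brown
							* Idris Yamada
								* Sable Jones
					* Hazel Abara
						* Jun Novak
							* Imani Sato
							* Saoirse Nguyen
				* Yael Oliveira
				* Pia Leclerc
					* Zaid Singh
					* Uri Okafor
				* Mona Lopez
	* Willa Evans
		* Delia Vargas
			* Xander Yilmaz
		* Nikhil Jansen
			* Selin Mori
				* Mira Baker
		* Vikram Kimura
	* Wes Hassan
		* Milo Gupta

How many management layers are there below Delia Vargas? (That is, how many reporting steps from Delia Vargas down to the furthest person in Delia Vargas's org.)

1

The longest chain under Delia Vargas runs Delia Vargas → Xander Yilmaz, which is 1 level below Delia Vargas.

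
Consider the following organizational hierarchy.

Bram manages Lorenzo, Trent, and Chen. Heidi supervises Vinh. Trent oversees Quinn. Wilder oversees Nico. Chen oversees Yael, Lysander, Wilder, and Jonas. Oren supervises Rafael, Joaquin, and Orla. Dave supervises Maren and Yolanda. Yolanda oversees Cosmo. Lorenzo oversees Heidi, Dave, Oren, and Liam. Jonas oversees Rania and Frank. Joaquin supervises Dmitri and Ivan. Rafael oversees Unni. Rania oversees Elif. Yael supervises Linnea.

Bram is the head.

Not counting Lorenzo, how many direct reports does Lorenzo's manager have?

2

Lorenzo reports to Bram. Bram's other direct reports are Trent, Chen — 2 peers.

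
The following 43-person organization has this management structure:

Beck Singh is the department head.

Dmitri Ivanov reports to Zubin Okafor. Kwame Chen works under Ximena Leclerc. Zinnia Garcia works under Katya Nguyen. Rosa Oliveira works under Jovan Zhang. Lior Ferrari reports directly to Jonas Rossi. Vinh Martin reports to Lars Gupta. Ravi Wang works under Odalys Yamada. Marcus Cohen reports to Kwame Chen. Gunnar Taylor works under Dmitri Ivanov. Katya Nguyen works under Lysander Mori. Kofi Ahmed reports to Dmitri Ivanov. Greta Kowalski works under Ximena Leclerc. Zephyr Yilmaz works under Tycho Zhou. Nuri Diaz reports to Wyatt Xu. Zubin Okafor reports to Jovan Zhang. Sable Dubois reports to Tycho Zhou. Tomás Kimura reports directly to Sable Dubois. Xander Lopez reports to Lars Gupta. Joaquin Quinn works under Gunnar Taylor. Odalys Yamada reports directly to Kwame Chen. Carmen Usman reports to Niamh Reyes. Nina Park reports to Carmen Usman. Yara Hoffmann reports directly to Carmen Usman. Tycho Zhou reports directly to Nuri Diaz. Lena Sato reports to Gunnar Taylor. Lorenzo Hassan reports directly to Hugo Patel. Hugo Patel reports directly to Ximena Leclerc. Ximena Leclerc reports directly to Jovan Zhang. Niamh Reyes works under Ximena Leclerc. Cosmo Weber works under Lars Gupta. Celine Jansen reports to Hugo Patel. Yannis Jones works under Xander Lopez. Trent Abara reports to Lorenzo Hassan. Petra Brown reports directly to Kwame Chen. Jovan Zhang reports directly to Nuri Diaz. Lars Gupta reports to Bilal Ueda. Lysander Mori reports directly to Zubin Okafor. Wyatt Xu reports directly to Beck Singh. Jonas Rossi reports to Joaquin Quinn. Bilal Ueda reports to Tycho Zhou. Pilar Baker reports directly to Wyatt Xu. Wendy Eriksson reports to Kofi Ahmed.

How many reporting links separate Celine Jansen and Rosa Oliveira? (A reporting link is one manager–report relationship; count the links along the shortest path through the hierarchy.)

Celine Jansen is 3 levels below Jovan Zhang, and Rosa Oliveira is 1 level below Jovan Zhang (their lowest common manager). The shortest path runs up from Celine Jansen to Jovan Zhang and back down to Rosa Oliveira: 3 + 1 = 4 links.

4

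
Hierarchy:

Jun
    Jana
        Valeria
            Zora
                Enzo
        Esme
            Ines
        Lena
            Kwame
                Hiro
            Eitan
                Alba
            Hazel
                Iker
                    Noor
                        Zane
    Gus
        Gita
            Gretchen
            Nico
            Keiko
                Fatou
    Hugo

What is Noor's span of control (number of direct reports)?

Noor directly manages Zane. That is 1 direct report.

1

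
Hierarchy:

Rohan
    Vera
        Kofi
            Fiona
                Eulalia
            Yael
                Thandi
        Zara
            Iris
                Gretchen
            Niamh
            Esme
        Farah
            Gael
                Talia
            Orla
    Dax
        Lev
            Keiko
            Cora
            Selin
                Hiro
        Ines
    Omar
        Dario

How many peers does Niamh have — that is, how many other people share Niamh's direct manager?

Niamh reports to Zara. Zara's other direct reports are Iris, Esme — 2 peers.

2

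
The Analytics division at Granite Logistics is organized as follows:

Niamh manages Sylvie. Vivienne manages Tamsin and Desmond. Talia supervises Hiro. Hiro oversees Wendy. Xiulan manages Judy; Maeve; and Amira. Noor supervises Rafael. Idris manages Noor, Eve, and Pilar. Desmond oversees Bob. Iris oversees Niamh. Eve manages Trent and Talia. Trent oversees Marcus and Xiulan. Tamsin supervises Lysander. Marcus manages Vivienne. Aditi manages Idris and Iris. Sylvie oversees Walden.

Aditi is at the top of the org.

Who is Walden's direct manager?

Walden reports directly to Sylvie.

Sylvie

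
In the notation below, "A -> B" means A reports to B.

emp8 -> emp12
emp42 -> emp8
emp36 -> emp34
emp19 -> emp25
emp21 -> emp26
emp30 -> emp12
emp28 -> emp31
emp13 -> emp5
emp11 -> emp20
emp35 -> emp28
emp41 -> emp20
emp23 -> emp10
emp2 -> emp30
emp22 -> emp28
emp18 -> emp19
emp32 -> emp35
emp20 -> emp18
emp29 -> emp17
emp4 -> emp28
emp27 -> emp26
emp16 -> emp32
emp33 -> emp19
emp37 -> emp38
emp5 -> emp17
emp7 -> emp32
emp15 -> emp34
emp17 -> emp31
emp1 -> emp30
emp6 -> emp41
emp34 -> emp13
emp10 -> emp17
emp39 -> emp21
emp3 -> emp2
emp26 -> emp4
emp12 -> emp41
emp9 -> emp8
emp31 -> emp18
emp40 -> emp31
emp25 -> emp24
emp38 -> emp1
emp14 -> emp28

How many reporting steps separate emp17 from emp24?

Chain from emp17 up to emp24: emp17 → emp31 → emp18 → emp19 → emp25 → emp24. That is 5 steps up, so emp17 is 5 levels below emp24.

5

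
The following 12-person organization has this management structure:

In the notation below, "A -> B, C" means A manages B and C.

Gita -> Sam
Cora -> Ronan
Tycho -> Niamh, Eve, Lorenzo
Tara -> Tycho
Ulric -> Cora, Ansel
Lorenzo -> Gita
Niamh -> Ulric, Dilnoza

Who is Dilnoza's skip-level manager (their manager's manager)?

Tycho

Dilnoza reports to Niamh, and Niamh reports to Tycho. So Dilnoza's skip-level manager is Tycho.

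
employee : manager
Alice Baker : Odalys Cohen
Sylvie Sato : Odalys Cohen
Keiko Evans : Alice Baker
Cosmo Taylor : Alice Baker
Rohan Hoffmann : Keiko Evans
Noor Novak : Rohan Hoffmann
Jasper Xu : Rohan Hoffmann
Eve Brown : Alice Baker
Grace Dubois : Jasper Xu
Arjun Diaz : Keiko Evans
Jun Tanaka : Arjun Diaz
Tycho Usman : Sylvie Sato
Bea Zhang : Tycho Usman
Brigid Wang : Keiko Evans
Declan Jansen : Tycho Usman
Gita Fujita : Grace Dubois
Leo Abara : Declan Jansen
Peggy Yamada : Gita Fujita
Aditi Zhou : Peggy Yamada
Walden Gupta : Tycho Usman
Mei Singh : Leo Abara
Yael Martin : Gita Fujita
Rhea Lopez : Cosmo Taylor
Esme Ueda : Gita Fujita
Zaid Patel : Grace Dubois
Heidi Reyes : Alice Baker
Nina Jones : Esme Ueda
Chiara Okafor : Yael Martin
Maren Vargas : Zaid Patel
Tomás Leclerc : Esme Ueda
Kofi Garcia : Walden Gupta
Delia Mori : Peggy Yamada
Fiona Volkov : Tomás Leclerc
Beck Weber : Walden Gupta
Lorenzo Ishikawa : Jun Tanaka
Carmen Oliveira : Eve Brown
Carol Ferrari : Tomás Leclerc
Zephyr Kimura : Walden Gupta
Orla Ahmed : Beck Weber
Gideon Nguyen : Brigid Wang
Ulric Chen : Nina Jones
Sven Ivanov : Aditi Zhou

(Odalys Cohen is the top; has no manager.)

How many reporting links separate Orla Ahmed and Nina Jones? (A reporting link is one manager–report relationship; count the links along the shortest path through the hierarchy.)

13

Orla Ahmed is 5 levels below Odalys Cohen, and Nina Jones is 8 levels below Odalys Cohen (their lowest common manager). The shortest path runs up from Orla Ahmed to Odalys Cohen and back down to Nina Jones: 5 + 8 = 13 links.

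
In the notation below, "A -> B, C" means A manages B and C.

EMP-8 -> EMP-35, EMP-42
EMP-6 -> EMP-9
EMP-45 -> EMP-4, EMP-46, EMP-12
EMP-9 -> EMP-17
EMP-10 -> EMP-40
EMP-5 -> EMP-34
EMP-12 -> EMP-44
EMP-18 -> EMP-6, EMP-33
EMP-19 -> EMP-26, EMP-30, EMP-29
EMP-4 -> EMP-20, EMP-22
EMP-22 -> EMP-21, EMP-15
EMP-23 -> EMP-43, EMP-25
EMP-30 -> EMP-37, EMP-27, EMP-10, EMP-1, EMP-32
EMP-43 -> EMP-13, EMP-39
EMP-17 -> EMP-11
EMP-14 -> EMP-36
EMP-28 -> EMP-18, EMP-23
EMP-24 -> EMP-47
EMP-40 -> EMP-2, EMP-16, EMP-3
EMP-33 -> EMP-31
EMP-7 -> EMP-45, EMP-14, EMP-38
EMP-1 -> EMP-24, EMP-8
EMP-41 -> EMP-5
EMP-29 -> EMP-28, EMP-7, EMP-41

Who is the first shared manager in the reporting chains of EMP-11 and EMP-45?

EMP-29

EMP-11's chain of managers is EMP-17, EMP-9, EMP-6, EMP-18, EMP-28, EMP-29, EMP-19. EMP-45's chain of managers is EMP-7, EMP-29, EMP-19. The first manager that appears in both chains is EMP-29.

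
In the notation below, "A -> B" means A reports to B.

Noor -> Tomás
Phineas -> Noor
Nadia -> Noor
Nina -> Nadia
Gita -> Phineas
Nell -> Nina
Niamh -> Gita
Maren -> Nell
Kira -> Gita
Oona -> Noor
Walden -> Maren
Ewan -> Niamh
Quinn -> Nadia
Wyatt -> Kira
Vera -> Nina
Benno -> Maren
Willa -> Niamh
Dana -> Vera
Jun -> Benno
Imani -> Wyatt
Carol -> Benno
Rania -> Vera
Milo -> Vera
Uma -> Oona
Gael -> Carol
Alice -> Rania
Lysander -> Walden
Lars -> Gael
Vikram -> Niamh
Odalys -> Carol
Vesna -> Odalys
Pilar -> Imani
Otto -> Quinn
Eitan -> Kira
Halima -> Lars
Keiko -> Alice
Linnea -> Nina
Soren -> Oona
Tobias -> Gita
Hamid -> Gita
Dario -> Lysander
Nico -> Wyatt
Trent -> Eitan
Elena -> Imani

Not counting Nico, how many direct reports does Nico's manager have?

Nico reports to Wyatt. Wyatt's other direct reports are Imani — 1 peer.

1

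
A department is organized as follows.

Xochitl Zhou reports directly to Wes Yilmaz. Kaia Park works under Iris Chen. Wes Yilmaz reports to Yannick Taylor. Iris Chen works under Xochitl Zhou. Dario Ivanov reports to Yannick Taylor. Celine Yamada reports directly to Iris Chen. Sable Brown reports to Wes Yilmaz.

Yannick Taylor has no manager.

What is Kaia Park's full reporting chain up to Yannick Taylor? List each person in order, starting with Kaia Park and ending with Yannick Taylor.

Kaia Park reports to Iris Chen. Iris Chen reports to Xochitl Zhou. Xochitl Zhou reports to Wes Yilmaz. Wes Yilmaz reports to Yannick Taylor. Yannick Taylor is at the top.

Kaia Park -> Iris Chen -> Xochitl Zhou -> Wes Yilmaz -> Yannick Taylor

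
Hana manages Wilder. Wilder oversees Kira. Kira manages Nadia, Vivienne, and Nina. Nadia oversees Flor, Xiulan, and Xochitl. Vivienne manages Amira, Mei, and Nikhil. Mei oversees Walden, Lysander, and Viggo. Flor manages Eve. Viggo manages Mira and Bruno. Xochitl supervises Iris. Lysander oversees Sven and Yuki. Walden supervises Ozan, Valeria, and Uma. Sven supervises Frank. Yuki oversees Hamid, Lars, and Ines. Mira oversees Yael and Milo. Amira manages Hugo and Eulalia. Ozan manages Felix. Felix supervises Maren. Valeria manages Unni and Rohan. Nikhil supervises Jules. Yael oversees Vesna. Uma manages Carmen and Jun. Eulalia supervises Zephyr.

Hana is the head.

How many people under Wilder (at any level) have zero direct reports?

19

The people in Wilder's organization with no one reporting to them are Nina, Jules, Zephyr, Hugo, Jun, Carmen, Rohan, Unni, Maren, Ines, Lars, Hamid, Frank, Bruno, Milo, Vesna, Iris, Xiulan, Eve. That is 19.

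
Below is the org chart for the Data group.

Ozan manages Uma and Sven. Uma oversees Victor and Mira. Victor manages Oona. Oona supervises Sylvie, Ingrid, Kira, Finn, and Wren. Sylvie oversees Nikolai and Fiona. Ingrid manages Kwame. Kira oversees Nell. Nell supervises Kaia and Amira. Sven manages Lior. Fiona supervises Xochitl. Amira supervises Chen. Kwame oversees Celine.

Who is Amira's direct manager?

Amira reports directly to Nell.

Nell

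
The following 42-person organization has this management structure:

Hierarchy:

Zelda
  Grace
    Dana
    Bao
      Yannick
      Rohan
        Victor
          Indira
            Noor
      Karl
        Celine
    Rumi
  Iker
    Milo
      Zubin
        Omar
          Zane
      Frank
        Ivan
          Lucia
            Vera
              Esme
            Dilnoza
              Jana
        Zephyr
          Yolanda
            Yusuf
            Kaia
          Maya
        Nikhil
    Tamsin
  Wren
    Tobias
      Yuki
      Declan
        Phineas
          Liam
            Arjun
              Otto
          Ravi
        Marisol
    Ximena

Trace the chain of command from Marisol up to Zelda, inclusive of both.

Marisol -> Declan -> Tobias -> Wren -> Zelda

Marisol reports to Declan. Declan reports to Tobias. Tobias reports to Wren. Wren reports to Zelda. Zelda is at the top.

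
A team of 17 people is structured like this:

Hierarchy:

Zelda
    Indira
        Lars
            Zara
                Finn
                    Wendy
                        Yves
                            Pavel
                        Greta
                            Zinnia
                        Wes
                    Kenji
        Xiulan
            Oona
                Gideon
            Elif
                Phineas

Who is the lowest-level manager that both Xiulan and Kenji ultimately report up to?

Xiulan's chain of managers is Indira, Zelda. Kenji's chain of managers is Finn, Zara, Lars, Indira, Zelda. The first manager that appears in both chains is Indira.

Indira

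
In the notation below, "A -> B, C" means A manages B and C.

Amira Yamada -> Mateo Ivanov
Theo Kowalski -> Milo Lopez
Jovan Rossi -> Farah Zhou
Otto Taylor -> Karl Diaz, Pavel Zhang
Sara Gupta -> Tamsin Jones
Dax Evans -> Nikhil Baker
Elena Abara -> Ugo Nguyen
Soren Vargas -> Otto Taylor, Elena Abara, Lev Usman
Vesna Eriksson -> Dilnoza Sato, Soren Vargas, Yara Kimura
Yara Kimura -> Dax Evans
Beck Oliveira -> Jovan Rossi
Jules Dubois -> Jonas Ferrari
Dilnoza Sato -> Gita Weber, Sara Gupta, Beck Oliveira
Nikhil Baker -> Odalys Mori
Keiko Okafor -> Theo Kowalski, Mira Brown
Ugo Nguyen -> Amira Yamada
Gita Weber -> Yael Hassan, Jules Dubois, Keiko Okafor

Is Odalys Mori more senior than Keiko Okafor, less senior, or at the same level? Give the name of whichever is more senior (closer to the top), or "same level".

Odalys Mori is 4 levels below Vesna Eriksson; Keiko Okafor is 3. Keiko Okafor is higher.

Keiko Okafor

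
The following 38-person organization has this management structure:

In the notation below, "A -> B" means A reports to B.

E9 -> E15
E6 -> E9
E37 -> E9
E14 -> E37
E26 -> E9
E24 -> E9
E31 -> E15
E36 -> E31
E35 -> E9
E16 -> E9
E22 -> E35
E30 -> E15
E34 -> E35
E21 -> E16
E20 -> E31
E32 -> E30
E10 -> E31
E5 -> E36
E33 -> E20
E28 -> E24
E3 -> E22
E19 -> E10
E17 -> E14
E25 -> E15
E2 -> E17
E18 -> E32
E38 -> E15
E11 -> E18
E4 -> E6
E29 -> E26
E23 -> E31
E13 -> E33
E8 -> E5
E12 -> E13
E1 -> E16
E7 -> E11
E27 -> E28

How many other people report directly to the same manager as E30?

4

E30 reports to E15. E15's other direct reports are E9, E31, E25, E38 — 4 peers.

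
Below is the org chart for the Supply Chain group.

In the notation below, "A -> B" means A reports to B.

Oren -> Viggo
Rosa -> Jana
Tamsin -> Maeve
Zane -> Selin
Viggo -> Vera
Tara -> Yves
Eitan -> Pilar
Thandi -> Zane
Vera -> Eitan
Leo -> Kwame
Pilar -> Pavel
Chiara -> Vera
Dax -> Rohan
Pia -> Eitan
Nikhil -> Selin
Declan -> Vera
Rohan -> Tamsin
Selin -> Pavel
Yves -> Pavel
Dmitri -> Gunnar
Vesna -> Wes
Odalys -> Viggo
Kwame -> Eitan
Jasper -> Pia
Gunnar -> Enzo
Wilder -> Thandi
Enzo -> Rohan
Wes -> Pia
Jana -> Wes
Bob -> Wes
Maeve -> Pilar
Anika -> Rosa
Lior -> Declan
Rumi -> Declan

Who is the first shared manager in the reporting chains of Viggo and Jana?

Eitan

Viggo's chain of managers is Vera, Eitan, Pilar, Pavel. Jana's chain of managers is Wes, Pia, Eitan, Pilar, Pavel. The first manager that appears in both chains is Eitan.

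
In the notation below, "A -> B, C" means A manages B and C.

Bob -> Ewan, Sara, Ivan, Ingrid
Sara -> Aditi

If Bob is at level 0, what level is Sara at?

1

Chain from Sara up to Bob: Sara → Bob. That is 1 step up, so Sara is 1 level below Bob.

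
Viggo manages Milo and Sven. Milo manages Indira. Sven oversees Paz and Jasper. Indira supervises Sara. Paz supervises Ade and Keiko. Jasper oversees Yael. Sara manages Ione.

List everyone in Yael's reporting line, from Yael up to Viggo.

Yael reports to Jasper. Jasper reports to Sven. Sven reports to Viggo. Viggo is at the top.

Yael -> Jasper -> Sven -> Viggo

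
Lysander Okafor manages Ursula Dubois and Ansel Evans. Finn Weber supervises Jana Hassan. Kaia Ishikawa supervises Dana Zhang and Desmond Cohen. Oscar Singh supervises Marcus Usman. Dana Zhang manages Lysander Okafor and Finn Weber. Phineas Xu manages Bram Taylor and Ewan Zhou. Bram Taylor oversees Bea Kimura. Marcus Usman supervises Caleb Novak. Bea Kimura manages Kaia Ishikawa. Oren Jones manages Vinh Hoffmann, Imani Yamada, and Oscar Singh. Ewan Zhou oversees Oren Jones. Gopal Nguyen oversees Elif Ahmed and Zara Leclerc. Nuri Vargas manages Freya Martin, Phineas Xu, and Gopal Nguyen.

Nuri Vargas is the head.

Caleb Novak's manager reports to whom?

Oscar Singh

Caleb Novak reports to Marcus Usman, and Marcus Usman reports to Oscar Singh. So Caleb Novak's skip-level manager is Oscar Singh.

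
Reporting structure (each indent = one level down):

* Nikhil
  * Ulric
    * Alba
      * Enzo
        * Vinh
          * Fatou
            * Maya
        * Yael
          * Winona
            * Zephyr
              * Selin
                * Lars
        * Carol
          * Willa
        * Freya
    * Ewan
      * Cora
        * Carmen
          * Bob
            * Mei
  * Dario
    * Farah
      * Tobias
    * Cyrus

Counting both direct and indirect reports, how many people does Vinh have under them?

2

Vinh directly manages Fatou. Under Fatou: Maya (1). That's 2 in total.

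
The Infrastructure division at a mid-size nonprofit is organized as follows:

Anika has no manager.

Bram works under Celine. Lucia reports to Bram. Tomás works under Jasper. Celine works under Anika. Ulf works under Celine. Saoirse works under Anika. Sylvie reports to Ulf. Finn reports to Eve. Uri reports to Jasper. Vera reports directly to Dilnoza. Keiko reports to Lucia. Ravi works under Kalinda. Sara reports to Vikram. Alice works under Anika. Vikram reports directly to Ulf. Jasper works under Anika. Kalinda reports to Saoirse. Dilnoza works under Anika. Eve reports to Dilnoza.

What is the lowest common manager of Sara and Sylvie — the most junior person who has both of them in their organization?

Sara's chain of managers is Vikram, Ulf, Celine, Anika. Sylvie's chain of managers is Ulf, Celine, Anika. The first manager that appears in both chains is Ulf.

Ulf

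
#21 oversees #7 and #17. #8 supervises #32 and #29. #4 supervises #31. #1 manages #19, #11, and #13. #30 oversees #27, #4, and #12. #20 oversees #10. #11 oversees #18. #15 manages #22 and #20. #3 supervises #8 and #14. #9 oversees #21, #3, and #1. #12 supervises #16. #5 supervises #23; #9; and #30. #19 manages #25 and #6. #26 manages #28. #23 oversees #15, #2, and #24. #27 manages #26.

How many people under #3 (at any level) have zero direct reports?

The people in #3's organization with no one reporting to them are #14, #29, #32. That is 3.

3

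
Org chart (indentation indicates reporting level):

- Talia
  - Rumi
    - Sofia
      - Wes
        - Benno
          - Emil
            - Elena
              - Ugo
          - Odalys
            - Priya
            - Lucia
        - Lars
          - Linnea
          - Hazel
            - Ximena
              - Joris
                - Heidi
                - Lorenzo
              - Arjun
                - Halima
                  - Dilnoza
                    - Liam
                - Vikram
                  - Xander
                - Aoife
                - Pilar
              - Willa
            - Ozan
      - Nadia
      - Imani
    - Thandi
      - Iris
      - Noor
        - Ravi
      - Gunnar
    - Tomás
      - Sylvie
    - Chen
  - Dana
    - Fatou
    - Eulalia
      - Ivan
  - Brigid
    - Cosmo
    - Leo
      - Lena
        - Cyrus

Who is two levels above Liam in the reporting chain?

Halima

Liam reports to Dilnoza, and Dilnoza reports to Halima. So Liam's skip-level manager is Halima.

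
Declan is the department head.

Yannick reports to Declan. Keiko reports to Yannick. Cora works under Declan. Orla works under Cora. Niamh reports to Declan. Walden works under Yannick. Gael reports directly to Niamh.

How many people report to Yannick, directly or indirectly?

2

Yannick directly manages Keiko, Walden. Keiko has no reports. Walden has no reports. So Yannick's organization is 2 direct reports plus everyone under them: 1 + 1 = 2.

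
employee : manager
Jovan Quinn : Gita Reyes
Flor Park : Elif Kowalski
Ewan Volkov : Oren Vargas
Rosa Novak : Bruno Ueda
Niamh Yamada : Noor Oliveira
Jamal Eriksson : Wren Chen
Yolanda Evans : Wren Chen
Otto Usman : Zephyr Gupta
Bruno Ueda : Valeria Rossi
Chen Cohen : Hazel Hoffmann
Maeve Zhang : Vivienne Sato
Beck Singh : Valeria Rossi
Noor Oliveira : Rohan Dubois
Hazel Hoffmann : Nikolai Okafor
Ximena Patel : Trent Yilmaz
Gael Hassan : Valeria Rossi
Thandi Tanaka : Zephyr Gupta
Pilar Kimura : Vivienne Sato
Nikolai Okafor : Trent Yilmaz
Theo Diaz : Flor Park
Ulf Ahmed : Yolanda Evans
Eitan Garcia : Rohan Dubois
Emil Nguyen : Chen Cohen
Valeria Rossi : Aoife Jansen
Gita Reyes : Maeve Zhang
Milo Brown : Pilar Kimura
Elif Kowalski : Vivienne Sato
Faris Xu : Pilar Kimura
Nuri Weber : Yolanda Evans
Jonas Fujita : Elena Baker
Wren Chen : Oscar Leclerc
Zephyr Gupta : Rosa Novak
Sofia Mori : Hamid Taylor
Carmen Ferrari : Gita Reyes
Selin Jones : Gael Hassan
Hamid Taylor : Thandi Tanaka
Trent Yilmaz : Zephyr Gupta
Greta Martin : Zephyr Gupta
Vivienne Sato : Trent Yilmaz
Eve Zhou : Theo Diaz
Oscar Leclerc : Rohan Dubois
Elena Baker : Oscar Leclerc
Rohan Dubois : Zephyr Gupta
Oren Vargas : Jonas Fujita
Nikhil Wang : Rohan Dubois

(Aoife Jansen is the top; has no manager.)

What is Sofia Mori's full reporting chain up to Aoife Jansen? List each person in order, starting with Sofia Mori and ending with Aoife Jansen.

Sofia Mori reports to Hamid Taylor. Hamid Taylor reports to Thandi Tanaka. Thandi Tanaka reports to Zephyr Gupta. Zephyr Gupta reports to Rosa Novak. Rosa Novak reports to Bruno Ueda. Bruno Ueda reports to Valeria Rossi. Valeria Rossi reports to Aoife Jansen. Aoife Jansen is at the top.

Sofia Mori -> Hamid Taylor -> Thandi Tanaka -> Zephyr Gupta -> Rosa Novak -> Bruno Ueda -> Valeria Rossi -> Aoife Jansen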